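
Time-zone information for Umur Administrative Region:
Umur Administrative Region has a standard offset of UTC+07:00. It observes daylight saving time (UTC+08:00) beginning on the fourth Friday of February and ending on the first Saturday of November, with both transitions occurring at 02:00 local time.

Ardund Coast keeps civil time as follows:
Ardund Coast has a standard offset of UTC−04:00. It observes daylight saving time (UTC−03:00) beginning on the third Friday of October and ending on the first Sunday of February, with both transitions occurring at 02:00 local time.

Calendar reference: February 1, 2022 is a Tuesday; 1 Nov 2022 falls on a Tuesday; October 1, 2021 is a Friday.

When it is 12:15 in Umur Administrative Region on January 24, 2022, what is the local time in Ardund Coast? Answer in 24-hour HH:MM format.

1 February 2022 is a Tuesday, so the first Friday is February 4 and the fourth is February 25.
1 November 2022 is a Tuesday, so the first Saturday is November 5.
Daylight saving runs 25 February – 5 November; January 24, 2022 is outside that window, so Umur Administrative Region is on standard time at UTC+07:00.
12:15 Umur Administrative Region − 7h = 05:15 UTC.
1 October 2021 is a Friday, so the first Friday is October 1 and the third is October 15.
1 February 2022 is a Tuesday, so the first Sunday is February 6.
At the standard offset (UTC−04:00), 05:15 UTC − 4h = 01:15 Ardund Coast standard time.
The standard-time date in Ardund Coast, January 24, 2022, falls between 15 October 2021 and 6 February 2022, so daylight saving is in effect and Ardund Coast is at UTC−03:00.
05:15 UTC − 3h = 02:15 Ardund Coast.

02:15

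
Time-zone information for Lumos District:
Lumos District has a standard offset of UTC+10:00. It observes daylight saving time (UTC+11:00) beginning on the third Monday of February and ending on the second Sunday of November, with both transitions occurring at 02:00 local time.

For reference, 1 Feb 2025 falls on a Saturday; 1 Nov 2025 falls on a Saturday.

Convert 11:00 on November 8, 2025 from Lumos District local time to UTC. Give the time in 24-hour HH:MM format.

1 February 2025 is a Saturday, so the first Monday is February 3 and the third is February 17.
1 November 2025 is a Saturday, so the first Sunday is November 2 and the second is November 9.
Daylight saving runs 17 February – 9 November; November 8, 2025 is inside that window, so Lumos District is at UTC+11:00.
11:00 local − 11h = 00:00 UTC.

00:00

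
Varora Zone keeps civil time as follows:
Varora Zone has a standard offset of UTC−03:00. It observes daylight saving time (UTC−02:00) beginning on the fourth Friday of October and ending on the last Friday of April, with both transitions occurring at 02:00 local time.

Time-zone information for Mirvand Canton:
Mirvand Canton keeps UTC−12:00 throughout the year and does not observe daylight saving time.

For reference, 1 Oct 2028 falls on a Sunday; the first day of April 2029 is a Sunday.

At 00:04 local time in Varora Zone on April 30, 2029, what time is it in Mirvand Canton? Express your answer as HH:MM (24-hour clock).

1 October 2028 is a Sunday, so the first Friday is October 6 and the fourth is October 27.
1 April 2029 is a Sunday, so Fridays fall on 6, 13, 20, 27; the last is April 27.
April 30, 2029 is outside the daylight-saving period (27 October 2028 – 27 April 2029), so Varora Zone is on standard time, UTC−03:00.
00:04 Varora Zone + 3h = 03:04 UTC.
Mirvand Canton stays on UTC−12:00 all year.
03:04 UTC − 12h = 15:04 Mirvand Canton (rolling into the previous day, 29 April 2029).

15:04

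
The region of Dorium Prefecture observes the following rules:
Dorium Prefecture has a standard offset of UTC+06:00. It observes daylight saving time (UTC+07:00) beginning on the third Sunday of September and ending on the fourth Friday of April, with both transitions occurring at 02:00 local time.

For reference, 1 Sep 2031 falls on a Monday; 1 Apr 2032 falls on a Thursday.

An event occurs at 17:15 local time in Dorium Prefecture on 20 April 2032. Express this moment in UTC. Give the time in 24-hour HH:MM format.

1 September 2031 is a Monday, so the first Sunday is September 7 and the third is September 21.
1 April 2032 is a Thursday, so the first Friday is April 2 and the fourth is April 23.
Daylight saving runs 21 September 2031 – 23 April 2032; 20 April 2032 is inside that window, so Dorium Prefecture is at UTC+07:00.
17:15 local − 7h = 10:15 UTC.

10:15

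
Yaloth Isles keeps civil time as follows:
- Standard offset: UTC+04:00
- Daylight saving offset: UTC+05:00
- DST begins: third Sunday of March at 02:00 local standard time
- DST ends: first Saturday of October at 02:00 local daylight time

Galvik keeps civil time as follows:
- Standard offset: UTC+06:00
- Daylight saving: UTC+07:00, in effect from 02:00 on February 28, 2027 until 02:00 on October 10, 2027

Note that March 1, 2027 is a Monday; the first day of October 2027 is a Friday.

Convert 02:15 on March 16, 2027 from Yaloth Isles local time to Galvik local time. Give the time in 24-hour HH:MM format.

1 March 2027 is a Monday, so the first Sunday is March 7 and the third is March 21.
1 October 2027 is a Friday, so the first Saturday is October 2.
March 16, 2027 does not fall between 21 March and 2 October, so daylight saving is not in effect and Yaloth Isles is at UTC+04:00.
02:15 Yaloth Isles − 4h = 22:15 UTC (rolling into the previous day, 15 March 2027).
At the standard offset (UTC+06:00), 22:15 UTC + 6h = 04:15 Galvik standard time (rolling into the next day, 16 March 2027).
The standard-time date in Galvik, March 16, 2027, lies within the daylight-saving period (28 February – 10 October), so Galvik is on daylight time, UTC+07:00.
22:15 UTC + 7h = 05:15 Galvik (rolling into the next day, 16 March 2027).

05:15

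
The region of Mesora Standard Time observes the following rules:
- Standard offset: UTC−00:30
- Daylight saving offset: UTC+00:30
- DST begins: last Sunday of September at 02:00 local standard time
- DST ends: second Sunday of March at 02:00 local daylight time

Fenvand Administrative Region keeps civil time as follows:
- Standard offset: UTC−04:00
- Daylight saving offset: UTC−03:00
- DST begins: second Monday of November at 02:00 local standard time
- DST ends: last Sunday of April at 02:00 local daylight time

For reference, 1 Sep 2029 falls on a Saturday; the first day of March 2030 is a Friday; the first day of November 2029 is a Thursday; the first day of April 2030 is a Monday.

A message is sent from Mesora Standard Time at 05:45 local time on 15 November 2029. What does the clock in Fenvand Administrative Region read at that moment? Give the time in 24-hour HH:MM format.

1 September 2029 is a Saturday, so Sundays fall on 2, 9, 16, 23, 30; the last is September 30.
1 March 2030 is a Friday, so the first Sunday is March 3 and the second is March 10.
Daylight saving runs 30 September 2029 – 10 March 2030; 15 November 2029 is inside that window, so Mesora Standard Time is at UTC+00:30.
05:45 Mesora Standard Time − 0h30m = 05:15 UTC.
1 November 2029 is a Thursday, so the first Monday is November 5 and the second is November 12.
1 April 2030 is a Monday, so Sundays fall on 7, 14, 21, 28; the last is April 28.
At the standard offset (UTC−04:00), 05:15 UTC − 4h = 01:15 Fenvand Administrative Region standard time.
The standard-time date in Fenvand Administrative Region, 15 November 2029, falls between 12 November 2029 and 28 April 2030, so daylight saving is in effect and Fenvand Administrative Region is at UTC−03:00.
05:15 UTC − 3h = 02:15 Fenvand Administrative Region.

02:15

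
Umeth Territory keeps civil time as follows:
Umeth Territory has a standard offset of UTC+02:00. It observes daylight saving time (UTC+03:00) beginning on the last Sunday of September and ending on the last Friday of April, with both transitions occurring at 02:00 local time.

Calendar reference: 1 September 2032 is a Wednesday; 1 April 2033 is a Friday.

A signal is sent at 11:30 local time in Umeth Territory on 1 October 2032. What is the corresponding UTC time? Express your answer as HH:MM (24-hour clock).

08:30

1 September 2032 is a Wednesday, so Sundays fall on 5, 12, 19, 26; the last is September 26.
1 April 2033 is a Friday, so Fridays fall on 1, 8, 15, 22, 29; the last is April 29.
Daylight saving runs 26 September 2032 – 29 April 2033; 1 October 2032 is inside that window, so Umeth Territory is at UTC+03:00.
11:30 local − 3h = 08:30 UTC.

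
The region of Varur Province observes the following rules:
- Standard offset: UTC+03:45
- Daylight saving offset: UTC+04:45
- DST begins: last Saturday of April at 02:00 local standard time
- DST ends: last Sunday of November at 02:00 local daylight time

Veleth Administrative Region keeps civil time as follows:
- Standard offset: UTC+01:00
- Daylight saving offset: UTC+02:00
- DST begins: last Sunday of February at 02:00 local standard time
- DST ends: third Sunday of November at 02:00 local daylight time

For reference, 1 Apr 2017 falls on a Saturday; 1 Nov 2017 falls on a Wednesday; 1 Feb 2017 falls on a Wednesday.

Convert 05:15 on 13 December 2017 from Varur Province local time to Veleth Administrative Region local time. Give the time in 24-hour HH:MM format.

02:30

1 April 2017 is a Saturday, so Saturdays fall on 1, 8, 15, 22, 29; the last is April 29.
1 November 2017 is a Wednesday, so Sundays fall on 5, 12, 19, 26; the last is November 26.
Daylight saving runs 29 April – 26 November; 13 December 2017 is outside that window, so Varur Province is on standard time at UTC+03:45.
05:15 Varur Province − 3h45m = 01:30 UTC.
1 February 2017 is a Wednesday, so Sundays fall on 5, 12, 19, 26; the last is February 26.
1 November 2017 is a Wednesday, so the first Sunday is November 5 and the third is November 19.
At the standard offset (UTC+01:00), 01:30 UTC + 1h = 02:30 Veleth Administrative Region standard time.
The standard-time date in Veleth Administrative Region, 13 December 2017, does not fall between 26 February and 19 November, so daylight saving is not in effect and Veleth Administrative Region is at UTC+01:00.
01:30 UTC + 1h = 02:30 Veleth Administrative Region.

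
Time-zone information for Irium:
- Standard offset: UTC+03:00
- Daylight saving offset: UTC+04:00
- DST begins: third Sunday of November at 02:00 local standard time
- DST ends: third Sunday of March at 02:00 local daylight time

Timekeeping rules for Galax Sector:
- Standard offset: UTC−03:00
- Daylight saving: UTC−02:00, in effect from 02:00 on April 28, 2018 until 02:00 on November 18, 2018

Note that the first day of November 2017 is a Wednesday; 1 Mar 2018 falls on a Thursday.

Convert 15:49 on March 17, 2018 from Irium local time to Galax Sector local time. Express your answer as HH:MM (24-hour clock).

1 November 2017 is a Wednesday, so the first Sunday is November 5 and the third is November 19.
1 March 2018 is a Thursday, so the first Sunday is March 4 and the third is March 18.
Daylight saving runs 19 November 2017 – 18 March 2018; March 17, 2018 is inside that window, so Irium is at UTC+04:00.
15:49 Irium − 4h = 11:49 UTC.
At the standard offset (UTC−03:00), 11:49 UTC − 3h = 08:49 Galax Sector standard time.
Daylight saving runs 28 April – 18 November; the standard-time date in Galax Sector, March 17, 2018, is outside that window, so Galax Sector is on standard time at UTC−03:00.
11:49 UTC − 3h = 08:49 Galax Sector.

08:49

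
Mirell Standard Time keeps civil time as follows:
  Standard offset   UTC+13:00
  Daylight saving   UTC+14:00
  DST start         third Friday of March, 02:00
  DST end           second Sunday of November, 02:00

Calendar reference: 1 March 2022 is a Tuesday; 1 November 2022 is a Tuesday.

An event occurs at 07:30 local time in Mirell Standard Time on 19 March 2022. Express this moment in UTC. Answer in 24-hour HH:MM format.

17:30

1 March 2022 is a Tuesday, so the first Friday is March 4 and the third is March 18.
1 November 2022 is a Tuesday, so the first Sunday is November 6 and the second is November 13.
19 March 2022 lies within the daylight-saving period (18 March – 13 November), so Mirell Standard Time is on daylight time, UTC+14:00.
07:30 local − 14h = 17:30 UTC (rolling into the previous day, 18 March 2022).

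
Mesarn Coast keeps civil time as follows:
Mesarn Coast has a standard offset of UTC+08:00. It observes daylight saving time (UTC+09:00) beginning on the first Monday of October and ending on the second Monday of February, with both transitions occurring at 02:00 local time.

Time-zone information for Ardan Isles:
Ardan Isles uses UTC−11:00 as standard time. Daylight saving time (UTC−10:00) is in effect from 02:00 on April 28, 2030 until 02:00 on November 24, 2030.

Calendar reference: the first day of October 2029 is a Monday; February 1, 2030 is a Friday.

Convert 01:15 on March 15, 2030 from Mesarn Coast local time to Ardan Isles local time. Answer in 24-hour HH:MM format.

1 October 2029 is a Monday, so the first Monday is October 1.
1 February 2030 is a Friday, so the first Monday is February 4 and the second is February 11.
March 15, 2030 does not fall between 1 October 2029 and 11 February 2030, so daylight saving is not in effect and Mesarn Coast is at UTC+08:00.
01:15 Mesarn Coast − 8h = 17:15 UTC (rolling into the previous day, 14 March 2030).
At the standard offset (UTC−11:00), 17:15 UTC − 11h = 06:15 Ardan Isles standard time.
Daylight saving runs 28 April – 24 November; the standard-time date in Ardan Isles, March 14, 2030, is outside that window, so Ardan Isles is on standard time at UTC−11:00.
17:15 UTC − 11h = 06:15 Ardan Isles.

06:15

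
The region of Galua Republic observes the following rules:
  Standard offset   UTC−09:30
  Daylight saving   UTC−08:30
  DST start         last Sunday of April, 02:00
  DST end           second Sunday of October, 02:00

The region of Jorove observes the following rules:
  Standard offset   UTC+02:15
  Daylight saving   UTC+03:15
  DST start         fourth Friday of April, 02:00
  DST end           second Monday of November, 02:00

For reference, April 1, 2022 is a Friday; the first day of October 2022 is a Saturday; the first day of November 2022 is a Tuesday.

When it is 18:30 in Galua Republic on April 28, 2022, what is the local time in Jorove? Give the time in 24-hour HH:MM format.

06:15

1 April 2022 is a Friday, so Sundays fall on 3, 10, 17, 24; the last is April 24.
1 October 2022 is a Saturday, so the first Sunday is October 2 and the second is October 9.
April 28, 2022 lies within the daylight-saving period (24 April – 9 October), so Galua Republic is on daylight time, UTC−08:30.
18:30 Galua Republic + 8h30m = 03:00 UTC (rolling into the next day, 29 April 2022).
1 April 2022 is a Friday, so the first Friday is April 1 and the fourth is April 22.
1 November 2022 is a Tuesday, so the first Monday is November 7 and the second is November 14.
At the standard offset (UTC+02:15), 03:00 UTC + 2h15m = 05:15 Jorove standard time.
The standard-time date in Jorove, April 29, 2022, falls between 22 April and 14 November, so daylight saving is in effect and Jorove is at UTC+03:15.
03:00 UTC + 3h15m = 06:15 Jorove.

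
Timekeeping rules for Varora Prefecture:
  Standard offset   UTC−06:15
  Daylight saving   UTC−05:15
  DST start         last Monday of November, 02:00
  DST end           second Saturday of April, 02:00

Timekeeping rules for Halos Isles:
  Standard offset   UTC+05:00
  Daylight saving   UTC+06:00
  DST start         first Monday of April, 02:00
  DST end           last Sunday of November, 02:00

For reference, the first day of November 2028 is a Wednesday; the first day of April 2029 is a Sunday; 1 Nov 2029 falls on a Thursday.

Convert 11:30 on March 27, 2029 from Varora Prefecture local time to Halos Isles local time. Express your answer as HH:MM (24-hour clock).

1 November 2028 is a Wednesday, so Mondays fall on 6, 13, 20, 27; the last is November 27.
1 April 2029 is a Sunday, so the first Saturday is April 7 and the second is April 14.
March 27, 2029 lies within the daylight-saving period (27 November 2028 – 14 April 2029), so Varora Prefecture is on daylight time, UTC−05:15.
11:30 Varora Prefecture + 5h15m = 16:45 UTC.
1 April 2029 is a Sunday, so the first Monday is April 2.
1 November 2029 is a Thursday, so Sundays fall on 4, 11, 18, 25; the last is November 25.
At the standard offset (UTC+05:00), 16:45 UTC + 5h = 21:45 Halos Isles standard time.
Daylight saving runs 2 April – 25 November; the standard-time date in Halos Isles, March 27, 2029, is outside that window, so Halos Isles is on standard time at UTC+05:00.
16:45 UTC + 5h = 21:45 Halos Isles.

21:45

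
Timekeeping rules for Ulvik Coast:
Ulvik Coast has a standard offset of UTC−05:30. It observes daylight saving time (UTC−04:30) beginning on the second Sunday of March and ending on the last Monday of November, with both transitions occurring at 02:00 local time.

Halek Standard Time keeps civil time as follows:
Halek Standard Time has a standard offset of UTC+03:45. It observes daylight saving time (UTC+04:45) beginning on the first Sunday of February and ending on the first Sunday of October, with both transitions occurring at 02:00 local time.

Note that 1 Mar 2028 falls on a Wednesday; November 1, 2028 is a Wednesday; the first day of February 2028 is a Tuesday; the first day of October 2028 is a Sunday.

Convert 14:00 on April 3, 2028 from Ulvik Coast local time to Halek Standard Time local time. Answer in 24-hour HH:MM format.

1 March 2028 is a Wednesday, so the first Sunday is March 5 and the second is March 12.
1 November 2028 is a Wednesday, so Mondays fall on 6, 13, 20, 27; the last is November 27.
April 3, 2028 falls between 12 March and 27 November, so daylight saving is in effect and Ulvik Coast is at UTC−04:30.
14:00 Ulvik Coast + 4h30m = 18:30 UTC.
1 February 2028 is a Tuesday, so the first Sunday is February 6.
1 October 2028 is a Sunday, so the first Sunday is October 1.
At the standard offset (UTC+03:45), 18:30 UTC + 3h45m = 22:15 Halek Standard Time standard time.
The standard-time date in Halek Standard Time, April 3, 2028, lies within the daylight-saving period (6 February – 1 October), so Halek Standard Time is on daylight time, UTC+04:45.
18:30 UTC + 4h45m = 23:15 Halek Standard Time.

23:15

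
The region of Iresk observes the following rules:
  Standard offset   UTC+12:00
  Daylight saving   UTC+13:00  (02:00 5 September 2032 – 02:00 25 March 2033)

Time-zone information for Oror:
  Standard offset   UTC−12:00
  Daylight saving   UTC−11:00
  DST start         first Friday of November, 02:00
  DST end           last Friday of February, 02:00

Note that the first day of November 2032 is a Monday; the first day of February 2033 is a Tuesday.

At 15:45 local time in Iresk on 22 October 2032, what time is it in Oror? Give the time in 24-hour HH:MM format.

14:45

Daylight saving runs 5 September 2032 – 25 March 2033; 22 October 2032 is inside that window, so Iresk is at UTC+13:00.
15:45 Iresk − 13h = 02:45 UTC.
1 November 2032 is a Monday, so the first Friday is November 5.
1 February 2033 is a Tuesday, so Fridays fall on 4, 11, 18, 25; the last is February 25.
At the standard offset (UTC−12:00), 02:45 UTC − 12h = 14:45 Oror standard time (rolling into the previous day, 21 October 2032).
The standard-time date in Oror, 21 October 2032, does not fall between 5 November 2032 and 25 February 2033, so daylight saving is not in effect and Oror is at UTC−12:00.
02:45 UTC − 12h = 14:45 Oror (rolling into the previous day, 21 October 2032).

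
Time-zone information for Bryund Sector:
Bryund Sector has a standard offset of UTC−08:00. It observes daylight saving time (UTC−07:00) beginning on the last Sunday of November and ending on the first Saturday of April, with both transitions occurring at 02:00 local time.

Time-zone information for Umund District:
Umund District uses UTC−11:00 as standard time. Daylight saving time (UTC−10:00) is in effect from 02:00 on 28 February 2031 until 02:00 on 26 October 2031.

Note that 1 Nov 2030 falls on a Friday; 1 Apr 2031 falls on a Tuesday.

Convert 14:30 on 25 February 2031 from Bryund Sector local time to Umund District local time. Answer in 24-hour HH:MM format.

10:30

1 November 2030 is a Friday, so Sundays fall on 3, 10, 17, 24; the last is November 24.
1 April 2031 is a Tuesday, so the first Saturday is April 5.
25 February 2031 falls between 24 November 2030 and 5 April 2031, so daylight saving is in effect and Bryund Sector is at UTC−07:00.
14:30 Bryund Sector + 7h = 21:30 UTC.
At the standard offset (UTC−11:00), 21:30 UTC − 11h = 10:30 Umund District standard time.
The standard-time date in Umund District, 25 February 2031, does not fall between 28 February and 26 October, so daylight saving is not in effect and Umund District is at UTC−11:00.
21:30 UTC − 11h = 10:30 Umund District.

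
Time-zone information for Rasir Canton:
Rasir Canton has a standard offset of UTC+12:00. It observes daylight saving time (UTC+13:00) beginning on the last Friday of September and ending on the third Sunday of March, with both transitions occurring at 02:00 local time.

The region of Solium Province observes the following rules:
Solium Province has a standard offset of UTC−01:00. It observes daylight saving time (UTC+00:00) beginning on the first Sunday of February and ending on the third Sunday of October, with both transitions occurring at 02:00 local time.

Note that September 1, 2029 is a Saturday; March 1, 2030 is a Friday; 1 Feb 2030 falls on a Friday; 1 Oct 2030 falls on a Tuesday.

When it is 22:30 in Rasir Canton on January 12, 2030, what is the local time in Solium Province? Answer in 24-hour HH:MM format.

08:30

1 September 2029 is a Saturday, so Fridays fall on 7, 14, 21, 28; the last is September 28.
1 March 2030 is a Friday, so the first Sunday is March 3 and the third is March 17.
Daylight saving runs 28 September 2029 – 17 March 2030; January 12, 2030 is inside that window, so Rasir Canton is at UTC+13:00.
22:30 Rasir Canton − 13h = 09:30 UTC.
1 February 2030 is a Friday, so the first Sunday is February 3.
1 October 2030 is a Tuesday, so the first Sunday is October 6 and the third is October 20.
At the standard offset (UTC−01:00), 09:30 UTC − 1h = 08:30 Solium Province standard time.
The standard-time date in Solium Province, January 12, 2030, is outside the daylight-saving period (3 February – 20 October), so Solium Province is on standard time, UTC−01:00.
09:30 UTC − 1h = 08:30 Solium Province.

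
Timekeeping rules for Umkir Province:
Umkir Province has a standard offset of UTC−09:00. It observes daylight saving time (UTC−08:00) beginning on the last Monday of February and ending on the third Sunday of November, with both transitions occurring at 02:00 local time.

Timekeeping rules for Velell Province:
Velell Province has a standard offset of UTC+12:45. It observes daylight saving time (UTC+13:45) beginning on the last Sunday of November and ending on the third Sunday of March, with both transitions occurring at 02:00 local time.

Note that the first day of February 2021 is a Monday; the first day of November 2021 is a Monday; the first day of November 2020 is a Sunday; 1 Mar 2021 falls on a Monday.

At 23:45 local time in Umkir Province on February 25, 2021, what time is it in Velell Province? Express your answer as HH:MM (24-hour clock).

1 February 2021 is a Monday, so Mondays fall on 1, 8, 15, 22; the last is February 22.
1 November 2021 is a Monday, so the first Sunday is November 7 and the third is November 21.
February 25, 2021 lies within the daylight-saving period (22 February – 21 November), so Umkir Province is on daylight time, UTC−08:00.
23:45 Umkir Province + 8h = 07:45 UTC (rolling into the next day, 26 February 2021).
1 November 2020 is a Sunday, so Sundays fall on 1, 8, 15, 22, 29; the last is November 29.
1 March 2021 is a Monday, so the first Sunday is March 7 and the third is March 21.
At the standard offset (UTC+12:45), 07:45 UTC + 12h45m = 20:30 Velell Province standard time.
The standard-time date in Velell Province, February 26, 2021, lies within the daylight-saving period (29 November 2020 – 21 March 2021), so Velell Province is on daylight time, UTC+13:45.
07:45 UTC + 13h45m = 21:30 Velell Province.

21:30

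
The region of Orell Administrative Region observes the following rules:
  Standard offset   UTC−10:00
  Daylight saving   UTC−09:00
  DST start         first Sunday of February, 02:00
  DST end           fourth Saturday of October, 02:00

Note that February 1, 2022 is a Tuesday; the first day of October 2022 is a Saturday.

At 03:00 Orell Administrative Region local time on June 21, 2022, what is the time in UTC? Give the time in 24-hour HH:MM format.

12:00

1 February 2022 is a Tuesday, so the first Sunday is February 6.
1 October 2022 is a Saturday, so the first Saturday is October 1 and the fourth is October 22.
June 21, 2022 falls between 6 February and 22 October, so daylight saving is in effect and Orell Administrative Region is at UTC−09:00.
03:00 local + 9h = 12:00 UTC.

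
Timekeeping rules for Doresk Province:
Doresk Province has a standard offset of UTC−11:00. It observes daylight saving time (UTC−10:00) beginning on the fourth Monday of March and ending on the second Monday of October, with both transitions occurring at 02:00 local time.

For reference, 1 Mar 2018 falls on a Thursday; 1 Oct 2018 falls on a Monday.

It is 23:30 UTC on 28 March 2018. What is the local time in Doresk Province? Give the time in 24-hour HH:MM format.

1 March 2018 is a Thursday, so the first Monday is March 5 and the fourth is March 26.
1 October 2018 is a Monday, so the first Monday is October 1 and the second is October 8.
At the standard offset (UTC−11:00), 23:30 UTC − 11h = 12:30 Doresk Province standard time.
Daylight saving runs 26 March – 8 October; the standard-time date in Doresk Province, 28 March 2018, is inside that window, so Doresk Province is at UTC−10:00.
23:30 UTC − 10h = 13:30 local.

13:30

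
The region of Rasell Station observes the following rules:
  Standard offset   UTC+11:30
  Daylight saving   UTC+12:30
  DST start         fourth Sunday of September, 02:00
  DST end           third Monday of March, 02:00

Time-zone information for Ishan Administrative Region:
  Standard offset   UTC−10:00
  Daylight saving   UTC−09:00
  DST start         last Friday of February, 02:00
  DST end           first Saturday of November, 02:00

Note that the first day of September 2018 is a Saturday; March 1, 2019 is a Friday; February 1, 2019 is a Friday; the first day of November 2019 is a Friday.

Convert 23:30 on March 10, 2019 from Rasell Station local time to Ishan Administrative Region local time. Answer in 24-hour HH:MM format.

1 September 2018 is a Saturday, so the first Sunday is September 2 and the fourth is September 23.
1 March 2019 is a Friday, so the first Monday is March 4 and the third is March 18.
March 10, 2019 falls between 23 September 2018 and 18 March 2019, so daylight saving is in effect and Rasell Station is at UTC+12:30.
23:30 Rasell Station − 12h30m = 11:00 UTC.
1 February 2019 is a Friday, so Fridays fall on 1, 8, 15, 22; the last is February 22.
1 November 2019 is a Friday, so the first Saturday is November 2.
At the standard offset (UTC−10:00), 11:00 UTC − 10h = 01:00 Ishan Administrative Region standard time.
The standard-time date in Ishan Administrative Region, March 10, 2019, lies within the daylight-saving period (22 February – 2 November), so Ishan Administrative Region is on daylight time, UTC−09:00.
11:00 UTC − 9h = 02:00 Ishan Administrative Region.

02:00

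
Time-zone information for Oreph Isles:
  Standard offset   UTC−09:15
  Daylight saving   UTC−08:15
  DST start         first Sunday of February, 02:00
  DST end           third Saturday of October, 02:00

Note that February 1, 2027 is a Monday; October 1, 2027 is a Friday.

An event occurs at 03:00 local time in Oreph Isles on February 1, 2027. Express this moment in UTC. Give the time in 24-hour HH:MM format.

1 February 2027 is a Monday, so the first Sunday is February 7.
1 October 2027 is a Friday, so the first Saturday is October 2 and the third is October 16.
February 1, 2027 does not fall between 7 February and 16 October, so daylight saving is not in effect and Oreph Isles is at UTC−09:15.
03:00 local + 9h15m = 12:15 UTC.

12:15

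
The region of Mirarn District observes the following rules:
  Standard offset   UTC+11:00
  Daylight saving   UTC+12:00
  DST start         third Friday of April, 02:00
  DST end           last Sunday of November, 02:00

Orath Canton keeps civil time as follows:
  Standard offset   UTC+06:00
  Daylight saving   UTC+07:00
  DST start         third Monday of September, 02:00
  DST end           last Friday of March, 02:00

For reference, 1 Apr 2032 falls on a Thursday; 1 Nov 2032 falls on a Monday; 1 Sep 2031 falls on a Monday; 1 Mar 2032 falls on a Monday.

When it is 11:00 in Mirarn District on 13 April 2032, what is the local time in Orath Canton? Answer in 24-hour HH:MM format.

1 April 2032 is a Thursday, so the first Friday is April 2 and the third is April 16.
1 November 2032 is a Monday, so Sundays fall on 7, 14, 21, 28; the last is November 28.
13 April 2032 is outside the daylight-saving period (16 April – 28 November), so Mirarn District is on standard time, UTC+11:00.
11:00 Mirarn District − 11h = 00:00 UTC.
1 September 2031 is a Monday, so the first Monday is September 1 and the third is September 15.
1 March 2032 is a Monday, so Fridays fall on 5, 12, 19, 26; the last is March 26.
At the standard offset (UTC+06:00), 00:00 UTC + 6h = 06:00 Orath Canton standard time.
The standard-time date in Orath Canton, 13 April 2032, is outside the daylight-saving period (15 September 2031 – 26 March 2032), so Orath Canton is on standard time, UTC+06:00.
00:00 UTC + 6h = 06:00 Orath Canton.

06:00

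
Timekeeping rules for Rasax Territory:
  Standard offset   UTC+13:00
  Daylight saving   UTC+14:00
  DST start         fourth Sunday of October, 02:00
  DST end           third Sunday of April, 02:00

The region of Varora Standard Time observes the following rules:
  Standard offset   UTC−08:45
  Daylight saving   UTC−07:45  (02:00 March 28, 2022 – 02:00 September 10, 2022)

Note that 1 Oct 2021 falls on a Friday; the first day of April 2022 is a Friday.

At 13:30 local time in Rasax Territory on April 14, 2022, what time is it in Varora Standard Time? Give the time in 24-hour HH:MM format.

1 October 2021 is a Friday, so the first Sunday is October 3 and the fourth is October 24.
1 April 2022 is a Friday, so the first Sunday is April 3 and the third is April 17.
Daylight saving runs 24 October 2021 – 17 April 2022; April 14, 2022 is inside that window, so Rasax Territory is at UTC+14:00.
13:30 Rasax Territory − 14h = 23:30 UTC (rolling into the previous day, 13 April 2022).
At the standard offset (UTC−08:45), 23:30 UTC − 8h45m = 14:45 Varora Standard Time standard time.
The standard-time date in Varora Standard Time, April 13, 2022, lies within the daylight-saving period (28 March – 10 September), so Varora Standard Time is on daylight time, UTC−07:45.
23:30 UTC − 7h45m = 15:45 Varora Standard Time.

15:45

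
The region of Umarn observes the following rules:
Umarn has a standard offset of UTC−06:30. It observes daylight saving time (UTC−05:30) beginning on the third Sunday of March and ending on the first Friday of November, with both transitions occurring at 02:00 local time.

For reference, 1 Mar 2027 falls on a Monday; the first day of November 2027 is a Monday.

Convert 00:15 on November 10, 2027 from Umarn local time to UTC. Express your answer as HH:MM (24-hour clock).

06:45

1 March 2027 is a Monday, so the first Sunday is March 7 and the third is March 21.
1 November 2027 is a Monday, so the first Friday is November 5.
November 10, 2027 does not fall between 21 March and 5 November, so daylight saving is not in effect and Umarn is at UTC−06:30.
00:15 local + 6h30m = 06:45 UTC.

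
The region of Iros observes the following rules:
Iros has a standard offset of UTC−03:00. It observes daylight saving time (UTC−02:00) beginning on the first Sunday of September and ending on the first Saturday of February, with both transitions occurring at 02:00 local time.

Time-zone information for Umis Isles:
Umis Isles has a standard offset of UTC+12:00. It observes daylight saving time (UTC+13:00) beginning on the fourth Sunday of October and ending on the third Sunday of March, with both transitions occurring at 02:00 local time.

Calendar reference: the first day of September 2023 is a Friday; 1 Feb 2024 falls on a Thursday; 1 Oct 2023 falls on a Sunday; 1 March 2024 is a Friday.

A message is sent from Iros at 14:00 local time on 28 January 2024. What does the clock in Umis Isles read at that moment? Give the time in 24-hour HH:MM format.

1 September 2023 is a Friday, so the first Sunday is September 3.
1 February 2024 is a Thursday, so the first Saturday is February 3.
28 January 2024 falls between 3 September 2023 and 3 February 2024, so daylight saving is in effect and Iros is at UTC−02:00.
14:00 Iros + 2h = 16:00 UTC.
1 October 2023 is a Sunday, so the first Sunday is October 1 and the fourth is October 22.
1 March 2024 is a Friday, so the first Sunday is March 3 and the third is March 17.
At the standard offset (UTC+12:00), 16:00 UTC + 12h = 04:00 Umis Isles standard time (rolling into the next day, 29 January 2024).
The standard-time date in Umis Isles, 29 January 2024, falls between 22 October 2023 and 17 March 2024, so daylight saving is in effect and Umis Isles is at UTC+13:00.
16:00 UTC + 13h = 05:00 Umis Isles (rolling into the next day, 29 January 2024).

05:00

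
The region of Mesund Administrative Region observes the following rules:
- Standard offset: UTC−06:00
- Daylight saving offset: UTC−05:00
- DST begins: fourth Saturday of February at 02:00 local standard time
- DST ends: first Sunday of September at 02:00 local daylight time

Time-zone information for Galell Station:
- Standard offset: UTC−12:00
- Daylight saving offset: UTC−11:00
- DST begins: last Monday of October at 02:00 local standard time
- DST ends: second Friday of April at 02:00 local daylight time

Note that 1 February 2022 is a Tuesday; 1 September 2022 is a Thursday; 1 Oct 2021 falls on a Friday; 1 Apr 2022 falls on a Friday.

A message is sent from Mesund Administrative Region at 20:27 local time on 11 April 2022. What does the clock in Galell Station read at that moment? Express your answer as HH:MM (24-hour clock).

1 February 2022 is a Tuesday, so the first Saturday is February 5 and the fourth is February 26.
1 September 2022 is a Thursday, so the first Sunday is September 4.
Daylight saving runs 26 February – 4 September; 11 April 2022 is inside that window, so Mesund Administrative Region is at UTC−05:00.
20:27 Mesund Administrative Region + 5h = 01:27 UTC (rolling into the next day, 12 April 2022).
1 October 2021 is a Friday, so Mondays fall on 4, 11, 18, 25; the last is October 25.
1 April 2022 is a Friday, so the first Friday is April 1 and the second is April 8.
At the standard offset (UTC−12:00), 01:27 UTC − 12h = 13:27 Galell Station standard time (rolling into the previous day, 11 April 2022).
Daylight saving runs 25 October 2021 – 8 April 2022; the standard-time date in Galell Station, 11 April 2022, is outside that window, so Galell Station is on standard time at UTC−12:00.
01:27 UTC − 12h = 13:27 Galell Station (rolling into the previous day, 11 April 2022).

13:27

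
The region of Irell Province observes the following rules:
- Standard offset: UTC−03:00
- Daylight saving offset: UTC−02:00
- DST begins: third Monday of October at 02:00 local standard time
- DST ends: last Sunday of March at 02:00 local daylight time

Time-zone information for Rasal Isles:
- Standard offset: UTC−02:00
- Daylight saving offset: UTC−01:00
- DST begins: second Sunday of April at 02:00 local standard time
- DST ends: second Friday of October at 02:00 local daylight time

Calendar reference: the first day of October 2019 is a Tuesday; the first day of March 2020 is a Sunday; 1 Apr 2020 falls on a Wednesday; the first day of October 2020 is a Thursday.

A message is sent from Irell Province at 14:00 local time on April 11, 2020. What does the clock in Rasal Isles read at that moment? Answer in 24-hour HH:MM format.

15:00

1 October 2019 is a Tuesday, so the first Monday is October 7 and the third is October 21.
1 March 2020 is a Sunday, so Sundays fall on 1, 8, 15, 22, 29; the last is March 29.
April 11, 2020 is outside the daylight-saving period (21 October 2019 – 29 March 2020), so Irell Province is on standard time, UTC−03:00.
14:00 Irell Province + 3h = 17:00 UTC.
1 April 2020 is a Wednesday, so the first Sunday is April 5 and the second is April 12.
1 October 2020 is a Thursday, so the first Friday is October 2 and the second is October 9.
At the standard offset (UTC−02:00), 17:00 UTC − 2h = 15:00 Rasal Isles standard time.
The standard-time date in Rasal Isles, April 11, 2020, does not fall between 12 April and 9 October, so daylight saving is not in effect and Rasal Isles is at UTC−02:00.
17:00 UTC − 2h = 15:00 Rasal Isles.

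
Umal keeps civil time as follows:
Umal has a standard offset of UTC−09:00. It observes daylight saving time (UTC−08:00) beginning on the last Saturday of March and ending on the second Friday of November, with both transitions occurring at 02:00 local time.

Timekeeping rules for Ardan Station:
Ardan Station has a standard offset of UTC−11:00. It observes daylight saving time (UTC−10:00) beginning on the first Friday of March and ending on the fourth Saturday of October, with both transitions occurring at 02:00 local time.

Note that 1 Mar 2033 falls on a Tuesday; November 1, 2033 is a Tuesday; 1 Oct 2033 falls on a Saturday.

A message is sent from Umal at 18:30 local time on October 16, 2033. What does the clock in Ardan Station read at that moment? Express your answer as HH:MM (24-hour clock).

16:30

1 March 2033 is a Tuesday, so Saturdays fall on 5, 12, 19, 26; the last is March 26.
1 November 2033 is a Tuesday, so the first Friday is November 4 and the second is November 11.
Daylight saving runs 26 March – 11 November; October 16, 2033 is inside that window, so Umal is at UTC−08:00.
18:30 Umal + 8h = 02:30 UTC (rolling into the next day, 17 October 2033).
1 March 2033 is a Tuesday, so the first Friday is March 4.
1 October 2033 is a Saturday, so the first Saturday is October 1 and the fourth is October 22.
At the standard offset (UTC−11:00), 02:30 UTC − 11h = 15:30 Ardan Station standard time (rolling into the previous day, 16 October 2033).
The standard-time date in Ardan Station, October 16, 2033, lies within the daylight-saving period (4 March – 22 October), so Ardan Station is on daylight time, UTC−10:00.
02:30 UTC − 10h = 16:30 Ardan Station (rolling into the previous day, 16 October 2033).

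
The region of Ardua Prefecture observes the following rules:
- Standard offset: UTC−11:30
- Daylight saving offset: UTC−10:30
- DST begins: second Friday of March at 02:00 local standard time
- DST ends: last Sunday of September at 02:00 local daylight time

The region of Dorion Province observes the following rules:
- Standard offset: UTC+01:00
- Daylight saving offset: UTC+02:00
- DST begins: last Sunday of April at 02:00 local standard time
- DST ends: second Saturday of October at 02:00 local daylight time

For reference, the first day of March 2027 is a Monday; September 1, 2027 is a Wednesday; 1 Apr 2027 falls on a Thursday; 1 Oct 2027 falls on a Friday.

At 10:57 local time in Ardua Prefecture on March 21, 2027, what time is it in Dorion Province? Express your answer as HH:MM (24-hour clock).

1 March 2027 is a Monday, so the first Friday is March 5 and the second is March 12.
1 September 2027 is a Wednesday, so Sundays fall on 5, 12, 19, 26; the last is September 26.
March 21, 2027 lies within the daylight-saving period (12 March – 26 September), so Ardua Prefecture is on daylight time, UTC−10:30.
10:57 Ardua Prefecture + 10h30m = 21:27 UTC.
1 April 2027 is a Thursday, so Sundays fall on 4, 11, 18, 25; the last is April 25.
1 October 2027 is a Friday, so the first Saturday is October 2 and the second is October 9.
At the standard offset (UTC+01:00), 21:27 UTC + 1h = 22:27 Dorion Province standard time.
Daylight saving runs 25 April – 9 October; the standard-time date in Dorion Province, March 21, 2027, is outside that window, so Dorion Province is on standard time at UTC+01:00.
21:27 UTC + 1h = 22:27 Dorion Province.

22:27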